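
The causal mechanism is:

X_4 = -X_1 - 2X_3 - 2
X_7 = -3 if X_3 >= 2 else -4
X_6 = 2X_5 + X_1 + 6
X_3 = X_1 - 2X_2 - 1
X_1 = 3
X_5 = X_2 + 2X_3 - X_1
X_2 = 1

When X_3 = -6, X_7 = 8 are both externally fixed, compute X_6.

Under do(X_3 = -6, X_7 = 8), each intervened variable's structural equation is replaced by its fixed value.
X_5 = X_2 + 2X_3 - X_1  [with X_2=1, X_3=-6, X_1=3]  = -14
X_6 = 2X_5 + X_1 + 6  [with X_5=-14, X_1=3]  = -19

-19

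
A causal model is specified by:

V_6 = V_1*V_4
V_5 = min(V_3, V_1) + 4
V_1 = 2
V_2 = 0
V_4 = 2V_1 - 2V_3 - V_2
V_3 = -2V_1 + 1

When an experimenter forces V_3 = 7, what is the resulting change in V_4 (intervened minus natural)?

-20

The intervention breaks the incoming arrows to V_3: V_3 = -2V_1 + 1 no longer applies, and V_3 = 7.
V_4 = 2V_1 - 2V_3 - V_2  [with V_1=2, V_3=7, V_2=0]  = -10
Without intervention: V_3 = -2V_1 + 1  [with V_1=2]  = -3; V_4 = 2V_1 - 2V_3 - V_2  [with V_1=2, V_3=-3, V_2=0]  = 10.
Change = -10 − 10 = -20.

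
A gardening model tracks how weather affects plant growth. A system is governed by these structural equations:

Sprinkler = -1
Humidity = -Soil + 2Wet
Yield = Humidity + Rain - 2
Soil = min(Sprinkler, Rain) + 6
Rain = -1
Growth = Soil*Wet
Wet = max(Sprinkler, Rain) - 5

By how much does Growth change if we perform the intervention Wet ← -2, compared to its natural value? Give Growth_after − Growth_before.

Intervening sets Wet = -2 and removes its equation (Wet = max(Sprinkler, Rain) - 5).
Soil = min(Sprinkler, Rain) + 6  [with Sprinkler=-1, Rain=-1]  = 5
Growth = Soil*Wet  [with Soil=5, Wet=-2]  = -10
Without intervention: Soil = min(Sprinkler, Rain) + 6  [with Sprinkler=-1, Rain=-1]  = 5; Wet = max(Sprinkler, Rain) - 5  [with Sprinkler=-1, Rain=-1]  = -6; Growth = Soil*Wet  [with Soil=5, Wet=-6]  = -30.
Change = -10 − (-30) = 20.

20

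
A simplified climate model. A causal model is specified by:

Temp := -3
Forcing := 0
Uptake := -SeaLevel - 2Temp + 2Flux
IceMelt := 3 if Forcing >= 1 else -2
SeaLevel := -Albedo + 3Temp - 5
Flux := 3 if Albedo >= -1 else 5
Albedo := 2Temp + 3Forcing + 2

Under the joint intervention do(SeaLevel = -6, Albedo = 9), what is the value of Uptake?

18

Setting SeaLevel = -6, Albedo = 9 by intervention discards those variables' equations.
Flux = 3 if Albedo >= -1 else 5  [with Albedo=9]  = 3
Uptake = -SeaLevel - 2Temp + 2Flux  [with SeaLevel=-6, Temp=-3, Flux=3]  = 18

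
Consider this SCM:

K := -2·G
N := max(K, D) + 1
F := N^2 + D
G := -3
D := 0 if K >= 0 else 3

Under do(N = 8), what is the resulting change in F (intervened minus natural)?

15

Intervening sets N = 8 and removes its equation (N := max(K, D) + 1).
K = -2·G  [with G=-3]  = 6
D = 0 if K >= 0 else 3  [with K=6]  = 0
F = N^2 + D  [with N=8, D=0]  = 64
Without intervention: K = -2·G  [with G=-3]  = 6; D = 0 if K >= 0 else 3  [with K=6]  = 0; N = max(K, D) + 1  [with K=6, D=0]  = 7; F = N^2 + D  [with N=7, D=0]  = 49.
Change = 64 − 49 = 15.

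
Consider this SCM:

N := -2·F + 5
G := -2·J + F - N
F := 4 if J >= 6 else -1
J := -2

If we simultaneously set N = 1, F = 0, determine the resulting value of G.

3

The joint intervention fixes N = 1, F = 0, removing each variable's own equation.
G = -2·J + F - N  [with J=-2, F=0, N=1]  = 3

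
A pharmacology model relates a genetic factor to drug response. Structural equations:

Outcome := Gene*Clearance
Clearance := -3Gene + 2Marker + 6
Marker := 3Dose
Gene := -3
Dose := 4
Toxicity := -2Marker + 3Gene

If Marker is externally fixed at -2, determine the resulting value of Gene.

Under do(Marker=-2), the mechanism Marker := 3Dose is discarded; Marker is fixed at -2.
Gene is not downstream of the intervention, so its value is determined by the original equations.

-3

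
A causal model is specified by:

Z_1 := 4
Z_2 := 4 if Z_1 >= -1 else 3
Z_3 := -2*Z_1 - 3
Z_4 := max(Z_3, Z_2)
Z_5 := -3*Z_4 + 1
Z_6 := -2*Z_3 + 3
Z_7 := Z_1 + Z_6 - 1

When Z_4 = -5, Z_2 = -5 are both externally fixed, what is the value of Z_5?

The joint intervention fixes Z_4 = -5, Z_2 = -5, removing each variable's own equation.
Z_5 = -3*Z_4 + 1  [with Z_4=-5]  = 16

16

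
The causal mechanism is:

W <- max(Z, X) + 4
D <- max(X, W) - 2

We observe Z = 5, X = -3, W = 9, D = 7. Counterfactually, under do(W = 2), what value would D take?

The intervention breaks the incoming arrows to W: W <- max(Z, X) + 4 no longer applies, and W = 2.
D = max(X, W) - 2  [with X=-3, W=2]  = 0

0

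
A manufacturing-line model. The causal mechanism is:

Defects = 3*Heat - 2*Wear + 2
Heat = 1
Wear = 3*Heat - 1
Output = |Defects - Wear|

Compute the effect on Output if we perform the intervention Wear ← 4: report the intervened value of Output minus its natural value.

6

Under do(Wear=4), the mechanism Wear = 3*Heat - 1 is discarded; Wear is fixed at 4.
Defects = 3*Heat - 2*Wear + 2  [with Heat=1, Wear=4]  = -3
Output = |Defects - Wear|  [with Defects=-3, Wear=4]  = 7
Without intervention: Wear = 3*Heat - 1  [with Heat=1]  = 2; Defects = 3*Heat - 2*Wear + 2  [with Heat=1, Wear=2]  = 1; Output = |Defects - Wear|  [with Defects=1, Wear=2]  = 1.
Change = 7 − 1 = 6.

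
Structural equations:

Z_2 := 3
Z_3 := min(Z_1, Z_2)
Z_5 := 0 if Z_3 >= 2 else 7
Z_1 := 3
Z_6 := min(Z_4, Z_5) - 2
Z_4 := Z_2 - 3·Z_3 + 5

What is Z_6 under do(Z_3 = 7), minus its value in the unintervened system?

-12

The intervention breaks the incoming arrows to Z_3: Z_3 := min(Z_1, Z_2) no longer applies, and Z_3 = 7.
Z_4 = Z_2 - 3·Z_3 + 5  [with Z_2=3, Z_3=7]  = -13
Z_5 = 0 if Z_3 >= 2 else 7  [with Z_3=7]  = 0
Z_6 = min(Z_4, Z_5) - 2  [with Z_4=-13, Z_5=0]  = -15
Without intervention: Z_3 = min(Z_1, Z_2)  [with Z_1=3, Z_2=3]  = 3; Z_4 = Z_2 - 3·Z_3 + 5  [with Z_2=3, Z_3=3]  = -1; Z_5 = 0 if Z_3 >= 2 else 7  [with Z_3=3]  = 0; Z_6 = min(Z_4, Z_5) - 2  [with Z_4=-1, Z_5=0]  = -3.
Change = -15 − (-3) = -12.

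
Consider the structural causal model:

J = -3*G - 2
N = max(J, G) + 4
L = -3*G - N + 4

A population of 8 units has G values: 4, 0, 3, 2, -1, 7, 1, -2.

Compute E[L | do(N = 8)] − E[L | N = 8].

-2.25

Every unit gets N=8 under the intervention. L values become -16, -4, -13, -10, -1, -25, -7, 2; E[L|do(N=8)] = -9.25.
Conditioning on N=8 selects the 2 unit(s) with G ∈ {4, -2}. Their L values: -16, 2. Mean = -7.
Difference = -9.25 − (-7) = -2.25.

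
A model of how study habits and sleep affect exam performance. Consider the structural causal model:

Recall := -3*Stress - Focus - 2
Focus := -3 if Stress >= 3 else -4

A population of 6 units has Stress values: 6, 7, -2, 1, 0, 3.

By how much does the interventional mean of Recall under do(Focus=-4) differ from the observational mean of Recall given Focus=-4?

-8.5

do(Focus=-4) breaks Focus's dependence on Stress. With Focus=-4 fixed, Recall across the units is -16, -19, 8, -1, 2, -7, mean -5.5.
Observing Focus=-4 restricts to units where Focus's equation naturally yields -4: Stress ∈ {-2, 1, 0}. In that subpopulation Recall = 8, -1, 2, mean 3.
Difference = -5.5 − 3 = -8.5.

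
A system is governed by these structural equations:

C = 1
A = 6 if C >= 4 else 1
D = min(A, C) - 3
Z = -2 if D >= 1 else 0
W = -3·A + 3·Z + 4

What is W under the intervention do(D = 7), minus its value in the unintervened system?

-6

do(D=7) replaces the equation D = min(A, C) - 3 with the constant D = 7.
A = 6 if C >= 4 else 1  [with C=1]  = 1
Z = -2 if D >= 1 else 0  [with D=7]  = -2
W = -3·A + 3·Z + 4  [with A=1, Z=-2]  = -5
Without intervention: A = 6 if C >= 4 else 1  [with C=1]  = 1; D = min(A, C) - 3  [with A=1, C=1]  = -2; Z = -2 if D >= 1 else 0  [with D=-2]  = 0; W = -3·A + 3·Z + 4  [with A=1, Z=0]  = 1.
Change = -5 − 1 = -6.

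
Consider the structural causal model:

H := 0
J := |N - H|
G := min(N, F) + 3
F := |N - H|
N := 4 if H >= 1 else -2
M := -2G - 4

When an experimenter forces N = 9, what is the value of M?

-28

Under do(N=9), the mechanism N := 4 if H >= 1 else -2 is discarded; N is fixed at 9.
F = |N - H|  [with N=9, H=0]  = 9
G = min(N, F) + 3  [with N=9, F=9]  = 12
M = -2G - 4  [with G=12]  = -28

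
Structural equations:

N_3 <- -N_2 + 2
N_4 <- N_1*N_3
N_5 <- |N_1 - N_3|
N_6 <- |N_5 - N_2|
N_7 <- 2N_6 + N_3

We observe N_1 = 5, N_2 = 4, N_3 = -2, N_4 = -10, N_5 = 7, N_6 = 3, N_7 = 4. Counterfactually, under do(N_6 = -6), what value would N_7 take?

Intervening sets N_6 = -6 and removes its equation (N_6 <- |N_5 - N_2|).
N_3 = -N_2 + 2  [with N_2=4]  = -2
N_7 = 2N_6 + N_3  [with N_6=-6, N_3=-2]  = -14

-14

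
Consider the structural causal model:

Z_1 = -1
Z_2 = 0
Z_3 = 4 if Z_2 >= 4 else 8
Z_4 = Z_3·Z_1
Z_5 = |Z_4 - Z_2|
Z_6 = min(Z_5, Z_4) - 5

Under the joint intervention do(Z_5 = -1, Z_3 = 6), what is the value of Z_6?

The joint intervention fixes Z_5 = -1, Z_3 = 6, removing each variable's own equation.
Z_4 = Z_3·Z_1  [with Z_3=6, Z_1=-1]  = -6
Z_6 = min(Z_5, Z_4) - 5  [with Z_5=-1, Z_4=-6]  = -11

-11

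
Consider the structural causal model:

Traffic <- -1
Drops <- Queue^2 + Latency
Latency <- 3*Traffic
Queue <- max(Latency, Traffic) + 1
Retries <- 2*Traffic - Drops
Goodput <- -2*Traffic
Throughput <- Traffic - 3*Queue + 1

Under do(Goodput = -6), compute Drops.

-3

Under do(Goodput=-6), the mechanism Goodput <- -2*Traffic is discarded; Goodput is fixed at -6.
Since Drops is not a descendant of the intervened variable, it is unaffected.
Latency = 3*Traffic  [with Traffic=-1]  = -3
Queue = max(Latency, Traffic) + 1  [with Latency=-3, Traffic=-1]  = 0
Drops = Queue^2 + Latency  [with Queue=0, Latency=-3]  = -3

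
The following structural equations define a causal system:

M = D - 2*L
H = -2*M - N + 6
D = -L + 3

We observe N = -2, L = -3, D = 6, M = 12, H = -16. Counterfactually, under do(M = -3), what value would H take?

Intervening sets M = -3 and removes its equation (M = D - 2*L).
H = -2*M - N + 6  [with M=-3, N=-2]  = 14

14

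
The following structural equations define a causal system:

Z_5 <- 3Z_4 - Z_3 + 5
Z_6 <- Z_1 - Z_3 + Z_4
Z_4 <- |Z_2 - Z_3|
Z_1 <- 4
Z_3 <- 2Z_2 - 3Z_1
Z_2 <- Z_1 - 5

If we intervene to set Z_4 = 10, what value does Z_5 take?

49

Intervening sets Z_4 = 10 and removes its equation (Z_4 <- |Z_2 - Z_3|).
Z_2 = Z_1 - 5  [with Z_1=4]  = -1
Z_3 = 2Z_2 - 3Z_1  [with Z_2=-1, Z_1=4]  = -14
Z_5 = 3Z_4 - Z_3 + 5  [with Z_4=10, Z_3=-14]  = 49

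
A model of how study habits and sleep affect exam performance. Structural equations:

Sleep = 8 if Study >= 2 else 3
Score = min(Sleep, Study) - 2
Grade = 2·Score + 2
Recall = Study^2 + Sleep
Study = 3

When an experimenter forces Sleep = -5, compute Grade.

-12

do(Sleep=-5) replaces the equation Sleep = 8 if Study >= 2 else 3 with the constant Sleep = -5.
Score = min(Sleep, Study) - 2  [with Sleep=-5, Study=3]  = -7
Grade = 2·Score + 2  [with Score=-7]  = -12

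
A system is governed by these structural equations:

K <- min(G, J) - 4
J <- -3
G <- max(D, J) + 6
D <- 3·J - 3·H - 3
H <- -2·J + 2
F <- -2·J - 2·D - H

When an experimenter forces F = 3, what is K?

-7

Under do(F=3), the mechanism F <- -2·J - 2·D - H is discarded; F is fixed at 3.
Since K is not a descendant of the intervened variable, it is unaffected.
H = -2·J + 2  [with J=-3]  = 8
D = 3·J - 3·H - 3  [with J=-3, H=8]  = -36
G = max(D, J) + 6  [with D=-36, J=-3]  = 3
K = min(G, J) - 4  [with G=3, J=-3]  = -7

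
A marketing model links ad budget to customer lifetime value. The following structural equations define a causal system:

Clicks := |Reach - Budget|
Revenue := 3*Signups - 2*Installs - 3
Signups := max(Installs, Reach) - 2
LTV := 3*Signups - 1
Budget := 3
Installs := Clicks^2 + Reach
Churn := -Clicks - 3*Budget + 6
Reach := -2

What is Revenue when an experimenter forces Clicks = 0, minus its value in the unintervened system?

The intervention breaks the incoming arrows to Clicks: Clicks := |Reach - Budget| no longer applies, and Clicks = 0.
Installs = Clicks^2 + Reach  [with Clicks=0, Reach=-2]  = -2
Signups = max(Installs, Reach) - 2  [with Installs=-2, Reach=-2]  = -4
Revenue = 3*Signups - 2*Installs - 3  [with Signups=-4, Installs=-2]  = -11
Without intervention: Clicks = |Reach - Budget|  [with Reach=-2, Budget=3]  = 5; Installs = Clicks^2 + Reach  [with Clicks=5, Reach=-2]  = 23; Signups = max(Installs, Reach) - 2  [with Installs=23, Reach=-2]  = 21; Revenue = 3*Signups - 2*Installs - 3  [with Signups=21, Installs=23]  = 14.
Change = -11 − 14 = -25.

-25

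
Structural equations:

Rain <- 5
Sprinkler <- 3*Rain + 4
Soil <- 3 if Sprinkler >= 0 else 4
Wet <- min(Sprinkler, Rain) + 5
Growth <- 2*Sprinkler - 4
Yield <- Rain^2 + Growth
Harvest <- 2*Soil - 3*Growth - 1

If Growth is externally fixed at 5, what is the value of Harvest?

-10

Under do(Growth=5), the mechanism Growth <- 2*Sprinkler - 4 is discarded; Growth is fixed at 5.
Sprinkler = 3*Rain + 4  [with Rain=5]  = 19
Soil = 3 if Sprinkler >= 0 else 4  [with Sprinkler=19]  = 3
Harvest = 2*Soil - 3*Growth - 1  [with Soil=3, Growth=5]  = -10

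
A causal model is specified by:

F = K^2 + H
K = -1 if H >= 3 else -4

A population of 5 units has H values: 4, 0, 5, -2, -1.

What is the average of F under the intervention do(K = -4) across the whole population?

Under do(K=-4), K's equation is replaced by K=-4 for every unit. Per-unit F: 20, 16, 21, 14, 15. Mean = 17.2.

17.2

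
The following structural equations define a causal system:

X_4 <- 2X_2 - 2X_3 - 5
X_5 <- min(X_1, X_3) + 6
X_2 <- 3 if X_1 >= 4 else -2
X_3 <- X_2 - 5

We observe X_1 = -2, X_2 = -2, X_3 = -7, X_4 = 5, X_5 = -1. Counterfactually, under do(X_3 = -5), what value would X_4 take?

1

The intervention breaks the incoming arrows to X_3: X_3 <- X_2 - 5 no longer applies, and X_3 = -5.
X_2 = 3 if X_1 >= 4 else -2  [with X_1=-2]  = -2
X_4 = 2X_2 - 2X_3 - 5  [with X_2=-2, X_3=-5]  = 1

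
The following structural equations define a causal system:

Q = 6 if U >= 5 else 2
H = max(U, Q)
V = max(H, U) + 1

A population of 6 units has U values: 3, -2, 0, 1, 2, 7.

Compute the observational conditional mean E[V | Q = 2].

3.2

E[V|Q=2] averages over only the 5 units with Q=2 (U = 3, -2, 0, 1, 2): V = 4, 3, 3, 3, 3, mean 3.2.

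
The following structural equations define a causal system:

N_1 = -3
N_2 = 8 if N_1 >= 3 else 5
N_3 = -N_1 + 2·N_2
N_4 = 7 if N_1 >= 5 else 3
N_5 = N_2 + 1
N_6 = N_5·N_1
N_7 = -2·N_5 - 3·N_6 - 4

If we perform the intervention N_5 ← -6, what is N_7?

-46

Under do(N_5=-6), the mechanism N_5 = N_2 + 1 is discarded; N_5 is fixed at -6.
N_6 = N_5·N_1  [with N_5=-6, N_1=-3]  = 18
N_7 = -2·N_5 - 3·N_6 - 4  [with N_5=-6, N_6=18]  = -46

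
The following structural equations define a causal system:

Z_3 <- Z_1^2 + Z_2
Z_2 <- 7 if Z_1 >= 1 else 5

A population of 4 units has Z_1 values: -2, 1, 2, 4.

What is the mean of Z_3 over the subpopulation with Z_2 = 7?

Conditioning on Z_2=7 selects the 3 unit(s) with Z_1 ∈ {1, 2, 4}. Their Z_3 values: 8, 11, 23. Mean = 14.

14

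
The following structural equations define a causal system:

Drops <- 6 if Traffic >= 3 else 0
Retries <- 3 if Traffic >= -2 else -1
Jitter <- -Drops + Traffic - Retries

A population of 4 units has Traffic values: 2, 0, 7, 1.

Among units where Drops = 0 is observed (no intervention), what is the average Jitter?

-2

E[Jitter|Drops=0] averages over only the 3 units with Drops=0 (Traffic = 2, 0, 1): Jitter = -1, -3, -2, mean -2.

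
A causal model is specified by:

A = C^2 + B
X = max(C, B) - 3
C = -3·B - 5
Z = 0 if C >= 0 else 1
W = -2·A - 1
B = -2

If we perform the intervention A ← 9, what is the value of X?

-2

The intervention breaks the incoming arrows to A: A = C^2 + B no longer applies, and A = 9.
No directed path runs from A to X, so X keeps its natural value.
C = -3·B - 5  [with B=-2]  = 1
X = max(C, B) - 3  [with C=1, B=-2]  = -2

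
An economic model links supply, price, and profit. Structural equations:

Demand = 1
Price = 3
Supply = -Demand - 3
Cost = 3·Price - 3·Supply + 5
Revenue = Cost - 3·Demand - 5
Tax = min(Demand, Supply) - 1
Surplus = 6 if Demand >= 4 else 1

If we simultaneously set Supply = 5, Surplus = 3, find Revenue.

Setting Supply = 5, Surplus = 3 by intervention discards those variables' equations.
Cost = 3·Price - 3·Supply + 5  [with Price=3, Supply=5]  = -1
Revenue = Cost - 3·Demand - 5  [with Cost=-1, Demand=1]  = -9

-9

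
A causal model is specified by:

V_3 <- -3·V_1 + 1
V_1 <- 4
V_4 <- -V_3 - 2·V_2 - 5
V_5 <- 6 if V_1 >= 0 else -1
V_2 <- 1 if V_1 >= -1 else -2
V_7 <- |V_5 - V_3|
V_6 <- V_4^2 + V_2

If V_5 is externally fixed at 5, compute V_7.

16

Under do(V_5=5), the mechanism V_5 <- 6 if V_1 >= 0 else -1 is discarded; V_5 is fixed at 5.
V_3 = -3·V_1 + 1  [with V_1=4]  = -11
V_7 = |V_5 - V_3|  [with V_5=5, V_3=-11]  = 16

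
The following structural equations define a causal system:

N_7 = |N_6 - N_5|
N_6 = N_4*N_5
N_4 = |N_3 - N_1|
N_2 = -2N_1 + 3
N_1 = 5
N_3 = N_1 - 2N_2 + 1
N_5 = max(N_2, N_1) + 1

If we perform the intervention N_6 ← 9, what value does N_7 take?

3

Intervening sets N_6 = 9 and removes its equation (N_6 = N_4*N_5).
N_2 = -2N_1 + 3  [with N_1=5]  = -7
N_5 = max(N_2, N_1) + 1  [with N_2=-7, N_1=5]  = 6
N_7 = |N_6 - N_5|  [with N_6=9, N_5=6]  = 3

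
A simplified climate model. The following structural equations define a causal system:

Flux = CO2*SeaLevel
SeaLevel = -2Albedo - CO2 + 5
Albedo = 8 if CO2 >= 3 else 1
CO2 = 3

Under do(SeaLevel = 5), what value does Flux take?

The intervention breaks the incoming arrows to SeaLevel: SeaLevel = -2Albedo - CO2 + 5 no longer applies, and SeaLevel = 5.
Flux = CO2*SeaLevel  [with CO2=3, SeaLevel=5]  = 15

15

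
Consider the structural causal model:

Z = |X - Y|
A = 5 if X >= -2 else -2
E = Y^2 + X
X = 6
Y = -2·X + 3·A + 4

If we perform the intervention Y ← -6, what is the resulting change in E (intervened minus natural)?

do(Y=-6) replaces the equation Y = -2·X + 3·A + 4 with the constant Y = -6.
E = Y^2 + X  [with Y=-6, X=6]  = 42
Without intervention: A = 5 if X >= -2 else -2  [with X=6]  = 5; Y = -2·X + 3·A + 4  [with X=6, A=5]  = 7; E = Y^2 + X  [with Y=7, X=6]  = 55.
Change = 42 − 55 = -13.

-13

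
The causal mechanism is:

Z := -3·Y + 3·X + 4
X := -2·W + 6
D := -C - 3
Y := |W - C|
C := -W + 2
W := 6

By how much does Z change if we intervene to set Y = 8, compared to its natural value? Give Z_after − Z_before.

The intervention breaks the incoming arrows to Y: Y := |W - C| no longer applies, and Y = 8.
X = -2·W + 6  [with W=6]  = -6
Z = -3·Y + 3·X + 4  [with Y=8, X=-6]  = -38
Without intervention: C = -W + 2  [with W=6]  = -4; Y = |W - C|  [with W=6, C=-4]  = 10; X = -2·W + 6  [with W=6]  = -6; Z = -3·Y + 3·X + 4  [with Y=10, X=-6]  = -44.
Change = -38 − (-44) = 6.

6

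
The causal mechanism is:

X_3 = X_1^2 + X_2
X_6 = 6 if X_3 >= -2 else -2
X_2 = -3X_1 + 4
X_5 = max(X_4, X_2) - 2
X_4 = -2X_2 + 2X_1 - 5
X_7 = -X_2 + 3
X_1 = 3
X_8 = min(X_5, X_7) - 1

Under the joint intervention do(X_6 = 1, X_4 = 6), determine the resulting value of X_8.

3

Under do(X_6 = 1, X_4 = 6), each intervened variable's structural equation is replaced by its fixed value.
X_2 = -3X_1 + 4  [with X_1=3]  = -5
X_5 = max(X_4, X_2) - 2  [with X_4=6, X_2=-5]  = 4
X_7 = -X_2 + 3  [with X_2=-5]  = 8
X_8 = min(X_5, X_7) - 1  [with X_5=4, X_7=8]  = 3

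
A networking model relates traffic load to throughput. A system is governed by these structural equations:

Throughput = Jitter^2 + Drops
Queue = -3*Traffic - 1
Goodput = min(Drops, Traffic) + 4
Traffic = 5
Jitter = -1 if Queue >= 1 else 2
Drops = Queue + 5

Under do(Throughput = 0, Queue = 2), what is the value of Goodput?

9

The joint intervention fixes Throughput = 0, Queue = 2, removing each variable's own equation.
Drops = Queue + 5  [with Queue=2]  = 7
Goodput = min(Drops, Traffic) + 4  [with Drops=7, Traffic=5]  = 9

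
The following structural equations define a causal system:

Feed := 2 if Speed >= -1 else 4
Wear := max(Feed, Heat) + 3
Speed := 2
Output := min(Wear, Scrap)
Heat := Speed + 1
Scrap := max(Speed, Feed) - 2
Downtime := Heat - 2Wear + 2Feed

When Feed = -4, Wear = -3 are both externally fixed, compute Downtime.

Setting Feed = -4, Wear = -3 by intervention discards those variables' equations.
Heat = Speed + 1  [with Speed=2]  = 3
Downtime = Heat - 2Wear + 2Feed  [with Heat=3, Wear=-3, Feed=-4]  = 1

1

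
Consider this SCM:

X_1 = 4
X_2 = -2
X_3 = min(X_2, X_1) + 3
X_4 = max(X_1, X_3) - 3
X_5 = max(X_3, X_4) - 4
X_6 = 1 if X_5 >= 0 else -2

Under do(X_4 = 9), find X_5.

5

Intervening sets X_4 = 9 and removes its equation (X_4 = max(X_1, X_3) - 3).
X_3 = min(X_2, X_1) + 3  [with X_2=-2, X_1=4]  = 1
X_5 = max(X_3, X_4) - 4  [with X_3=1, X_4=9]  = 5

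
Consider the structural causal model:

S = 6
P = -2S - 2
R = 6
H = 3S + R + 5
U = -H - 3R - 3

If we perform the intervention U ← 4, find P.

The intervention breaks the incoming arrows to U: U = -H - 3R - 3 no longer applies, and U = 4.
Since P is not a descendant of the intervened variable, it is unaffected.
P = -2S - 2  [with S=6]  = -14

-14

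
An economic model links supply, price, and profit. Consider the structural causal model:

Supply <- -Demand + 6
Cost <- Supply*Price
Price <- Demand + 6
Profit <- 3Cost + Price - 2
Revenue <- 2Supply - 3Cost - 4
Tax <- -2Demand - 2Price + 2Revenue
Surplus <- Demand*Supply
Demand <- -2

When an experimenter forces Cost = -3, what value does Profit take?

-7

The intervention breaks the incoming arrows to Cost: Cost <- Supply*Price no longer applies, and Cost = -3.
Price = Demand + 6  [with Demand=-2]  = 4
Profit = 3Cost + Price - 2  [with Cost=-3, Price=4]  = -7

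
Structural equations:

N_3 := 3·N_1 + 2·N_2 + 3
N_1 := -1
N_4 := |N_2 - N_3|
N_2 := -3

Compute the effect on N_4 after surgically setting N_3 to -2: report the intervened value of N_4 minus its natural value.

-2

The intervention breaks the incoming arrows to N_3: N_3 := 3·N_1 + 2·N_2 + 3 no longer applies, and N_3 = -2.
N_4 = |N_2 - N_3|  [with N_2=-3, N_3=-2]  = 1
Without intervention: N_3 = 3·N_1 + 2·N_2 + 3  [with N_1=-1, N_2=-3]  = -6; N_4 = |N_2 - N_3|  [with N_2=-3, N_3=-6]  = 3.
Change = 1 − 3 = -2.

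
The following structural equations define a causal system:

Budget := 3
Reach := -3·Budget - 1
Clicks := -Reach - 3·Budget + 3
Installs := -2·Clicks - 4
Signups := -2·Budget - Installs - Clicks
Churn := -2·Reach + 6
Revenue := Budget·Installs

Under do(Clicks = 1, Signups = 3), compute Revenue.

-18

Under do(Clicks = 1, Signups = 3), each intervened variable's structural equation is replaced by its fixed value.
Installs = -2·Clicks - 4  [with Clicks=1]  = -6
Revenue = Budget·Installs  [with Budget=3, Installs=-6]  = -18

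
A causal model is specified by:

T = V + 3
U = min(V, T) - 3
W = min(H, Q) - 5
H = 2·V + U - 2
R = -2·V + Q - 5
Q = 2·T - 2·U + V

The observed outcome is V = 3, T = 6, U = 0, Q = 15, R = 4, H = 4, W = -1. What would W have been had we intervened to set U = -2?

The intervention breaks the incoming arrows to U: U = min(V, T) - 3 no longer applies, and U = -2.
T = V + 3  [with V=3]  = 6
Q = 2·T - 2·U + V  [with T=6, U=-2, V=3]  = 19
H = 2·V + U - 2  [with V=3, U=-2]  = 2
W = min(H, Q) - 5  [with H=2, Q=19]  = -3

-3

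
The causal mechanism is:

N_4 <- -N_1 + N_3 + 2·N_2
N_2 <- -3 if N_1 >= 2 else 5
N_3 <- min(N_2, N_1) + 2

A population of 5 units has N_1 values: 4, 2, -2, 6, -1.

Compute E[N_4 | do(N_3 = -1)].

The intervention sets N_3=-1 in all 5 units regardless of N_1. Recomputing N_4 per unit gives -11, -9, 11, -13, 10; average -2.4.

-2.4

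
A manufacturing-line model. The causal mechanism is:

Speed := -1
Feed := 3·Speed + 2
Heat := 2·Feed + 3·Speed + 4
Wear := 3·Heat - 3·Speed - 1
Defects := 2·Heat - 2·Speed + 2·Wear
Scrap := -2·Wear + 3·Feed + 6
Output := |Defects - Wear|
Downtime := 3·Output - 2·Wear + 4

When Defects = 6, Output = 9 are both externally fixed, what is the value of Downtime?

Under do(Defects = 6, Output = 9), each intervened variable's structural equation is replaced by its fixed value.
Feed = 3·Speed + 2  [with Speed=-1]  = -1
Heat = 2·Feed + 3·Speed + 4  [with Feed=-1, Speed=-1]  = -1
Wear = 3·Heat - 3·Speed - 1  [with Heat=-1, Speed=-1]  = -1
Downtime = 3·Output - 2·Wear + 4  [with Output=9, Wear=-1]  = 33

33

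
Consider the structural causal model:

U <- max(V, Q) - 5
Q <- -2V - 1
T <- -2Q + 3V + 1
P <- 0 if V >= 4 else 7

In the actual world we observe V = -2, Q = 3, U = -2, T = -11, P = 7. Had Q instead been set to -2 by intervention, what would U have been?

The intervention breaks the incoming arrows to Q: Q <- -2V - 1 no longer applies, and Q = -2.
U = max(V, Q) - 5  [with V=-2, Q=-2]  = -7

-7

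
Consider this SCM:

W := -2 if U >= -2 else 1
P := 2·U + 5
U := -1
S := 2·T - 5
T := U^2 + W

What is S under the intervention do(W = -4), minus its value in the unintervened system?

-4

do(W=-4) replaces the equation W := -2 if U >= -2 else 1 with the constant W = -4.
T = U^2 + W  [with U=-1, W=-4]  = -3
S = 2·T - 5  [with T=-3]  = -11
Without intervention: W = -2 if U >= -2 else 1  [with U=-1]  = -2; T = U^2 + W  [with U=-1, W=-2]  = -1; S = 2·T - 5  [with T=-1]  = -7.
Change = -11 − (-7) = -4.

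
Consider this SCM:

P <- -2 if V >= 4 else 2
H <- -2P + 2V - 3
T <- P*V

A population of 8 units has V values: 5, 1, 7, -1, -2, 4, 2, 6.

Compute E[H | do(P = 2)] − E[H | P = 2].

do(P=2) breaks P's dependence on V. With P=2 fixed, H across the units is 3, -5, 7, -9, -11, 1, -3, 5, mean -1.5.
Conditioning on P=2 selects the 4 unit(s) with V ∈ {1, -1, -2, 2}. Their H values: -5, -9, -11, -3. Mean = -7.
Difference = -1.5 − (-7) = 5.5.

5.5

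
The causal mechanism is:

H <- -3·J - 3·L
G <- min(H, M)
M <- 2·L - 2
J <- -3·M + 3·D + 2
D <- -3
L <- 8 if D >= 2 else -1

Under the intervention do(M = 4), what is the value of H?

60

do(M=4) replaces the equation M <- 2·L - 2 with the constant M = 4.
L = 8 if D >= 2 else -1  [with D=-3]  = -1
J = -3·M + 3·D + 2  [with M=4, D=-3]  = -19
H = -3·J - 3·L  [with J=-19, L=-1]  = 60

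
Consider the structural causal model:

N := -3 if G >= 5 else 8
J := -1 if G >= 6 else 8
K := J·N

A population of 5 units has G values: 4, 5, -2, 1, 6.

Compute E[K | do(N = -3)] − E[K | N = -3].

Every unit gets N=-3 under the intervention. K values become -24, -24, -24, -24, 3; E[K|do(N=-3)] = -18.6.
Conditioning on N=-3 selects the 2 unit(s) with G ∈ {5, 6}. Their K values: -24, 3. Mean = -10.5.
Difference = -18.6 − (-10.5) = -8.1.

-8.1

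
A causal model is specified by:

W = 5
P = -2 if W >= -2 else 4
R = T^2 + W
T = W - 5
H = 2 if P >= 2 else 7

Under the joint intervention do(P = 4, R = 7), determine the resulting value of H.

2

Setting P = 4, R = 7 by intervention discards those variables' equations.
H = 2 if P >= 2 else 7  [with P=4]  = 2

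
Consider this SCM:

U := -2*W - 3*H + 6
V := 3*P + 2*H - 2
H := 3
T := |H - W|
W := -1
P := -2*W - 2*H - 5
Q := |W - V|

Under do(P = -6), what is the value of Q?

13

The intervention breaks the incoming arrows to P: P := -2*W - 2*H - 5 no longer applies, and P = -6.
V = 3*P + 2*H - 2  [with P=-6, H=3]  = -14
Q = |W - V|  [with W=-1, V=-14]  = 13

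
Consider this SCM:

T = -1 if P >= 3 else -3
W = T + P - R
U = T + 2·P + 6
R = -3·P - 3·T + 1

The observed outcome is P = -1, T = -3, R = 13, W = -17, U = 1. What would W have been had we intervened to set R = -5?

1

The intervention breaks the incoming arrows to R: R = -3·P - 3·T + 1 no longer applies, and R = -5.
T = -1 if P >= 3 else -3  [with P=-1]  = -3
W = T + P - R  [with T=-3, P=-1, R=-5]  = 1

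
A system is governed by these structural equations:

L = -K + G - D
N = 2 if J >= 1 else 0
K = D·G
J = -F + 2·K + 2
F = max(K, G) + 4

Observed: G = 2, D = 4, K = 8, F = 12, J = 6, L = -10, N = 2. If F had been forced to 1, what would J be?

17

Intervening sets F = 1 and removes its equation (F = max(K, G) + 4).
K = D·G  [with D=4, G=2]  = 8
J = -F + 2·K + 2  [with F=1, K=8]  = 17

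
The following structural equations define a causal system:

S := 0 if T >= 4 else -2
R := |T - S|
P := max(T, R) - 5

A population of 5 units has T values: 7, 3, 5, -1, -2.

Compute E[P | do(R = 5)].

0.4

The intervention sets R=5 in all 5 units regardless of T. Recomputing P per unit gives 2, 0, 0, 0, 0; average 0.4.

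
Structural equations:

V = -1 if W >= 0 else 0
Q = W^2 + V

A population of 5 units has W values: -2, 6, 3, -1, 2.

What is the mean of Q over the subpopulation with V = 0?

Conditioning on V=0 selects the 2 unit(s) with W ∈ {-2, -1}. Their Q values: 4, 1. Mean = 2.5.

2.5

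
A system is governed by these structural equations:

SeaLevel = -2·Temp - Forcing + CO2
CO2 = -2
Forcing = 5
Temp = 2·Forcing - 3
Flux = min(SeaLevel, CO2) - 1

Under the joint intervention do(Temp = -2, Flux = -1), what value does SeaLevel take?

The joint intervention fixes Temp = -2, Flux = -1, removing each variable's own equation.
SeaLevel = -2·Temp - Forcing + CO2  [with Temp=-2, Forcing=5, CO2=-2]  = -3

-3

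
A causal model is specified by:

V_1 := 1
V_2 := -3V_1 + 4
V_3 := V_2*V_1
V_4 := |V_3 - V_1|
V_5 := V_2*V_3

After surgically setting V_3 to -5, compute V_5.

-5

do(V_3=-5) replaces the equation V_3 := V_2*V_1 with the constant V_3 = -5.
V_2 = -3V_1 + 4  [with V_1=1]  = 1
V_5 = V_2*V_3  [with V_2=1, V_3=-5]  = -5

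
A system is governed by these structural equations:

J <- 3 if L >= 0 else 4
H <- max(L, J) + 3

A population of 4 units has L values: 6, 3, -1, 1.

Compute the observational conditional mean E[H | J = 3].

7

E[H|J=3] averages over only the 3 units with J=3 (L = 6, 3, 1): H = 9, 6, 6, mean 7.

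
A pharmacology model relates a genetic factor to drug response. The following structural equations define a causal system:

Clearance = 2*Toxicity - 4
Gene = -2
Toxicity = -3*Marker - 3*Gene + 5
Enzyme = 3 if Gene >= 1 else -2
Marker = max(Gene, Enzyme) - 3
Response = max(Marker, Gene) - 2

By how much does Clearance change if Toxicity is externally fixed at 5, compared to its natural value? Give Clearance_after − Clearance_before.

-42

The intervention breaks the incoming arrows to Toxicity: Toxicity = -3*Marker - 3*Gene + 5 no longer applies, and Toxicity = 5.
Clearance = 2*Toxicity - 4  [with Toxicity=5]  = 6
Without intervention: Enzyme = 3 if Gene >= 1 else -2  [with Gene=-2]  = -2; Marker = max(Gene, Enzyme) - 3  [with Gene=-2, Enzyme=-2]  = -5; Toxicity = -3*Marker - 3*Gene + 5  [with Marker=-5, Gene=-2]  = 26; Clearance = 2*Toxicity - 4  [with Toxicity=26]  = 48.
Change = 6 − 48 = -42.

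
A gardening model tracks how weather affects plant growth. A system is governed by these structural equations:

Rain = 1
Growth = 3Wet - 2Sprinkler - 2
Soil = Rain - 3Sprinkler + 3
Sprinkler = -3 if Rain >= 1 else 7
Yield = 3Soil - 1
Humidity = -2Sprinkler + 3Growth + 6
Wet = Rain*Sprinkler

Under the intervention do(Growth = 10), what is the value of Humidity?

42

The intervention breaks the incoming arrows to Growth: Growth = 3Wet - 2Sprinkler - 2 no longer applies, and Growth = 10.
Sprinkler = -3 if Rain >= 1 else 7  [with Rain=1]  = -3
Humidity = -2Sprinkler + 3Growth + 6  [with Sprinkler=-3, Growth=10]  = 42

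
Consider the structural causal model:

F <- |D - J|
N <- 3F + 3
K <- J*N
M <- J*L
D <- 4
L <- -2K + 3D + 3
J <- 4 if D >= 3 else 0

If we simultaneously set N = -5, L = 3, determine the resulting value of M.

12

Setting N = -5, L = 3 by intervention discards those variables' equations.
J = 4 if D >= 3 else 0  [with D=4]  = 4
M = J*L  [with J=4, L=3]  = 12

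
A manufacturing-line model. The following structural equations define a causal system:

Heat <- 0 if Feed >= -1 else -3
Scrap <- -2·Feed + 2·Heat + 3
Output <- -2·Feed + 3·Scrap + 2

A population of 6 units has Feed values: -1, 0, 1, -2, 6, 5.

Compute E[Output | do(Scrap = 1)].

2

Under do(Scrap=1), Scrap's equation is replaced by Scrap=1 for every unit. Per-unit Output: 7, 5, 3, 9, -7, -5. Mean = 2.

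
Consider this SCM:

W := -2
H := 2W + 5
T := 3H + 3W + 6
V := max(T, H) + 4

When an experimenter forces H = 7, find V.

Under do(H=7), the mechanism H := 2W + 5 is discarded; H is fixed at 7.
T = 3H + 3W + 6  [with H=7, W=-2]  = 21
V = max(T, H) + 4  [with T=21, H=7]  = 25

25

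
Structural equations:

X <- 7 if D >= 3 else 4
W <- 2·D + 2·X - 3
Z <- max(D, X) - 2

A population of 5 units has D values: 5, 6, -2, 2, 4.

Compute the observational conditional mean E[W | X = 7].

E[W|X=7] averages over only the 3 units with X=7 (D = 5, 6, 4): W = 21, 23, 19, mean 21.

21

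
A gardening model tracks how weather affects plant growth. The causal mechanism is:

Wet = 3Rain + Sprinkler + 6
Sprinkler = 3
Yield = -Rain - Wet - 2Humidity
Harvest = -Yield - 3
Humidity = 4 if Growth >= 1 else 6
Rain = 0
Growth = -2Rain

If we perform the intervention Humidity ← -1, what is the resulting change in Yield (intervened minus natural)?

The intervention breaks the incoming arrows to Humidity: Humidity = 4 if Growth >= 1 else 6 no longer applies, and Humidity = -1.
Wet = 3Rain + Sprinkler + 6  [with Rain=0, Sprinkler=3]  = 9
Yield = -Rain - Wet - 2Humidity  [with Rain=0, Wet=9, Humidity=-1]  = -7
Without intervention: Wet = 3Rain + Sprinkler + 6  [with Rain=0, Sprinkler=3]  = 9; Growth = -2Rain  [with Rain=0]  = 0; Humidity = 4 if Growth >= 1 else 6  [with Growth=0]  = 6; Yield = -Rain - Wet - 2Humidity  [with Rain=0, Wet=9, Humidity=6]  = -21.
Change = -7 − (-21) = 14.

14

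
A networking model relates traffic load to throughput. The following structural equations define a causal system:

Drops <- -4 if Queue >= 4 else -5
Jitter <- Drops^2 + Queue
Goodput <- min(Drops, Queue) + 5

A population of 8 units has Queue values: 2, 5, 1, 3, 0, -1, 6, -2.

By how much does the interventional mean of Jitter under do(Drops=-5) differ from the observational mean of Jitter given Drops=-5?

1.25

Every unit gets Drops=-5 under the intervention. Jitter values become 27, 30, 26, 28, 25, 24, 31, 23; E[Jitter|do(Drops=-5)] = 26.75.
Conditioning on Drops=-5 selects the 6 unit(s) with Queue ∈ {2, 1, 3, 0, -1, -2}. Their Jitter values: 27, 26, 28, 25, 24, 23. Mean = 25.5.
Difference = 26.75 − 25.5 = 1.25.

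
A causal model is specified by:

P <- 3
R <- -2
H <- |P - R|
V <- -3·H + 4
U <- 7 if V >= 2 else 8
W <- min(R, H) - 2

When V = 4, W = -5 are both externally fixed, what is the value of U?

Setting V = 4, W = -5 by intervention discards those variables' equations.
U = 7 if V >= 2 else 8  [with V=4]  = 7

7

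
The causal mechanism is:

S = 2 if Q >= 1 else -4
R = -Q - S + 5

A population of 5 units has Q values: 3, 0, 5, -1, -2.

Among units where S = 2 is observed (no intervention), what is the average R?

-1

Conditioning on S=2 selects the 2 unit(s) with Q ∈ {3, 5}. Their R values: 0, -2. Mean = -1.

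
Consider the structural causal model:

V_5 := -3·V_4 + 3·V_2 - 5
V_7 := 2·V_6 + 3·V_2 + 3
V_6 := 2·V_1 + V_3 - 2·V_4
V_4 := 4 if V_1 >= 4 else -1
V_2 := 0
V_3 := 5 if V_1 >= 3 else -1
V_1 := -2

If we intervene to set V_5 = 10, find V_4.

The intervention breaks the incoming arrows to V_5: V_5 := -3·V_4 + 3·V_2 - 5 no longer applies, and V_5 = 10.
Since V_4 is not a descendant of the intervened variable, it is unaffected.
V_4 = 4 if V_1 >= 4 else -1  [with V_1=-2]  = -1

-1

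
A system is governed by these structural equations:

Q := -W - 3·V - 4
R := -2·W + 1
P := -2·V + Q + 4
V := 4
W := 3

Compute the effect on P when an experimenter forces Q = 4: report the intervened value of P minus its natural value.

The intervention breaks the incoming arrows to Q: Q := -W - 3·V - 4 no longer applies, and Q = 4.
P = -2·V + Q + 4  [with V=4, Q=4]  = 0
Without intervention: Q = -W - 3·V - 4  [with W=3, V=4]  = -19; P = -2·V + Q + 4  [with V=4, Q=-19]  = -23.
Change = 0 − (-23) = 23.

23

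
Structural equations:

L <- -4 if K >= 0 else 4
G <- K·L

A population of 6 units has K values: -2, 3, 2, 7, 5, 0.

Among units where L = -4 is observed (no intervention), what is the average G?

E[G|L=-4] averages over only the 5 units with L=-4 (K = 3, 2, 7, 5, 0): G = -12, -8, -28, -20, 0, mean -13.6.

-13.6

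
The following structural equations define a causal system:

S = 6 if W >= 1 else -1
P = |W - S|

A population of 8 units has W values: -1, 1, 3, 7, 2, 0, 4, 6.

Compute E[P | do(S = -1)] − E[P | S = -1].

3.25

Every unit gets S=-1 under the intervention. P values become 0, 2, 4, 8, 3, 1, 5, 7; E[P|do(S=-1)] = 3.75.
Observing S=-1 restricts to units where S's equation naturally yields -1: W ∈ {-1, 0}. In that subpopulation P = 0, 1, mean 0.5.
Difference = 3.75 − 0.5 = 3.25.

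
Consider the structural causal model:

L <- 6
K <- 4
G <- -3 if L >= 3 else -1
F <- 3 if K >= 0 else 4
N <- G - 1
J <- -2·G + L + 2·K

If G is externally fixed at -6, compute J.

The intervention breaks the incoming arrows to G: G <- -3 if L >= 3 else -1 no longer applies, and G = -6.
J = -2·G + L + 2·K  [with G=-6, L=6, K=4]  = 26

26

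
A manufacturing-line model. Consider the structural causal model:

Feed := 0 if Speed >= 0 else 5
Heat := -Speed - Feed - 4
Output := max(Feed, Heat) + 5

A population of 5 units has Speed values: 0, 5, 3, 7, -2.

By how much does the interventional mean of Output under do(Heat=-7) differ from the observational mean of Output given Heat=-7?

Under do(Heat=-7), Heat's equation is replaced by Heat=-7 for every unit. Per-unit Output: 5, 5, 5, 5, 10. Mean = 6.
Conditioning on Heat=-7 selects the 2 unit(s) with Speed ∈ {3, -2}. Their Output values: 5, 10. Mean = 7.5.
Difference = 6 − 7.5 = -1.5.

-1.5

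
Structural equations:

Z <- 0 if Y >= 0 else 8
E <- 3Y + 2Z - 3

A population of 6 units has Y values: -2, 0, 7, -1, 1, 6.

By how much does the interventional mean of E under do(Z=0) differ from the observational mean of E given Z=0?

-5

Every unit gets Z=0 under the intervention. E values become -9, -3, 18, -6, 0, 15; E[E|do(Z=0)] = 2.5.
E[E|Z=0] averages over only the 4 units with Z=0 (Y = 0, 7, 1, 6): E = -3, 18, 0, 15, mean 7.5.
Difference = 2.5 − 7.5 = -5.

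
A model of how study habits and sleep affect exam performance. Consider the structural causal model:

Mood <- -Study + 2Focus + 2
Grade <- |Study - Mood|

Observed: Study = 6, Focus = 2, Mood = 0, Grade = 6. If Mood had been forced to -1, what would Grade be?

7

The intervention breaks the incoming arrows to Mood: Mood <- -Study + 2Focus + 2 no longer applies, and Mood = -1.
Grade = |Study - Mood|  [with Study=6, Mood=-1]  = 7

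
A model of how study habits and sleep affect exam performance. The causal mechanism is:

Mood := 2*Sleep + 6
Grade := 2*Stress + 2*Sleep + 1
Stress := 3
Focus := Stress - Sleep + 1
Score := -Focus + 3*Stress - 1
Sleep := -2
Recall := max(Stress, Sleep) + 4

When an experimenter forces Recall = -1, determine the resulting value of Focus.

6

do(Recall=-1) replaces the equation Recall := max(Stress, Sleep) + 4 with the constant Recall = -1.
Focus is not downstream of the intervention, so its value is determined by the original equations.
Focus = Stress - Sleep + 1  [with Stress=3, Sleep=-2]  = 6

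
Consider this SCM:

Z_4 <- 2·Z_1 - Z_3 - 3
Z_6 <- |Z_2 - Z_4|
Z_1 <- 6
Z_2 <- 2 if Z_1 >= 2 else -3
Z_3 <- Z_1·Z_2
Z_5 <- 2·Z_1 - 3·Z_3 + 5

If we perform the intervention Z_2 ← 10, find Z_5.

do(Z_2=10) replaces the equation Z_2 <- 2 if Z_1 >= 2 else -3 with the constant Z_2 = 10.
Z_3 = Z_1·Z_2  [with Z_1=6, Z_2=10]  = 60
Z_5 = 2·Z_1 - 3·Z_3 + 5  [with Z_1=6, Z_3=60]  = -163

-163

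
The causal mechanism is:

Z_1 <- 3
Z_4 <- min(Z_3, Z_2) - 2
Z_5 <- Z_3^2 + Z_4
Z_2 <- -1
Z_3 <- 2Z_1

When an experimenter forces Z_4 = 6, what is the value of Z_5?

42

Intervening sets Z_4 = 6 and removes its equation (Z_4 <- min(Z_3, Z_2) - 2).
Z_3 = 2Z_1  [with Z_1=3]  = 6
Z_5 = Z_3^2 + Z_4  [with Z_3=6, Z_4=6]  = 42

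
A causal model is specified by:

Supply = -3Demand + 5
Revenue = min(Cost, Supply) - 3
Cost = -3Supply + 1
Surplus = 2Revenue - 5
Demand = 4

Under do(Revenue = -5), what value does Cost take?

22

Under do(Revenue=-5), the mechanism Revenue = min(Cost, Supply) - 3 is discarded; Revenue is fixed at -5.
Since Cost is not a descendant of the intervened variable, it is unaffected.
Supply = -3Demand + 5  [with Demand=4]  = -7
Cost = -3Supply + 1  [with Supply=-7]  = 22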